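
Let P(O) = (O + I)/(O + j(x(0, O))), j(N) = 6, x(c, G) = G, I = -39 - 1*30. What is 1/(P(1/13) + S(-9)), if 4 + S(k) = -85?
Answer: -79/7927 ≈ -0.0099659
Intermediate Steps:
I = -69 (I = -39 - 30 = -69)
S(k) = -89 (S(k) = -4 - 85 = -89)
P(O) = (-69 + O)/(6 + O) (P(O) = (O - 69)/(O + 6) = (-69 + O)/(6 + O))
1/(P(1/13) + S(-9)) = 1/((-69 + 1/13)/(6 + 1/13) - 89) = 1/(-896/13/(79/13) - 89) = 1/((13/79)*(-896/13) - 89) = 1/(-896/79 - 89) = 1/(-7927/79) = -79/7927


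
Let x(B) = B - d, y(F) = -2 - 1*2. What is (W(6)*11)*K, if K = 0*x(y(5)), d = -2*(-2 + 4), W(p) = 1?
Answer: 0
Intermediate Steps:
y(F) = -4 (y(F) = -2 - 2 = -4)
d = -4 (d = -2*2 = -4)
x(B) = 4 + B (x(B) = B - 1*(-4) = B + 4 = 4 + B)
K = 0 (K = 0*(4 - 4) = 0*0 = 0)
(W(6)*11)*K = (1*11)*0 = 11*0 = 0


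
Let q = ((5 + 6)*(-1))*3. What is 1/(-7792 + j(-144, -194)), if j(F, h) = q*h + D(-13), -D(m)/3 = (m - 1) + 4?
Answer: -1/1360 ≈ -0.00073529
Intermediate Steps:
D(m) = -9 - 3*m (D(m) = -3*((m - 1) + 4) = -3*((-1 + m) + 4) = -3*(3 + m) = -9 - 3*m)
q = -33 (q = (11*(-1))*3 = -11*3 = -33)
j(F, h) = 30 - 33*h (j(F, h) = -33*h + (-9 - 3*(-13)) = -33*h + (-9 + 39) = -33*h + 30 = 30 - 33*h)
1/(-7792 + j(-144, -194)) = 1/(-7792 + (30 - 33*(-194))) = 1/(-7792 + (30 + 6402)) = 1/(-7792 + 6432) = 1/(-1360) = -1/1360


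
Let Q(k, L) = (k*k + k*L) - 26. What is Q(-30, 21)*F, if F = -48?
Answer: -11712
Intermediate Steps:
Q(k, L) = -26 + k² + L*k (Q(k, L) = (k² + L*k) - 26 = -26 + k² + L*k)
Q(-30, 21)*F = (-26 + (-30)² + 21*(-30))*(-48) = (-26 + 900 - 630)*(-48) = 244*(-48) = -11712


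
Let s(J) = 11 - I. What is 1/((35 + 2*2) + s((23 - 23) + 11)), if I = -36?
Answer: 1/86 ≈ 0.011628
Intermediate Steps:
s(J) = 47 (s(J) = 11 - 1*(-36) = 11 + 36 = 47)
1/((35 + 2*2) + s((23 - 23) + 11)) = 1/((35 + 2*2) + 47) = 1/((35 + 4) + 47) = 1/(39 + 47) = 1/86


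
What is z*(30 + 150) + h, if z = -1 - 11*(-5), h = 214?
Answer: 9934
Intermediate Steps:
z = 54 (z = -1 + 55 = 54)
z*(30 + 150) + h = 54*(30 + 150) + 214 = 54*180 + 214 = 9720 + 214 = 9934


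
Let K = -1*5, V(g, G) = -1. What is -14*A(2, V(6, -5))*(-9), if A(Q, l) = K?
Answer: -630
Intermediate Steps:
K = -5
A(Q, l) = -5
-14*A(2, V(6, -5))*(-9) = -14*(-5)*(-9) = 70*(-9) = -630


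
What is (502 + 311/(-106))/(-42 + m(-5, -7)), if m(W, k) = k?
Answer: -52901/5194 ≈ -10.185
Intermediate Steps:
(502 + 311/(-106))/(-42 + m(-5, -7)) = (502 + 311/(-106))/(-42 - 7) = (502 + 311*(-1/106))/(-49) = (502 - 311/106)*(-1/49) = (52901/106)*(-1/49) = -52901/5194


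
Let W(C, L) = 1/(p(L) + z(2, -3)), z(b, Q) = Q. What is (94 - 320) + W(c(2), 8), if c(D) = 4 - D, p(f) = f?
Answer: -1129/5 ≈ -225.80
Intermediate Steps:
W(C, L) = 1/(-3 + L) (W(C, L) = 1/(L - 3) = 1/(-3 + L))
(94 - 320) + W(c(2), 8) = (94 - 320) + 1/(-3 + 8) = -226 + 1/5 = -226 + ⅕ = -1129/5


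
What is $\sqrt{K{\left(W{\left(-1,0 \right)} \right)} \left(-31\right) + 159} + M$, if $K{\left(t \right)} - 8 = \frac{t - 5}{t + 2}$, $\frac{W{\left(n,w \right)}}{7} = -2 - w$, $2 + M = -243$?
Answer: $-245 + \frac{i \sqrt{4971}}{6} \approx -245.0 + 11.751 i$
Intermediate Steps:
$M = -245$ ($M = -2 - 243 = -245$)
$W{\left(n,w \right)} = -14 - 7 w$ ($W{\left(n,w \right)} = 7 \left(-2 - w\right) = -14 - 7 w$)
$K{\left(t \right)} = 8 + \frac{-5 + t}{2 + t}$ ($K{\left(t \right)} = 8 + \frac{t - 5}{t + 2} = 8 + \frac{-5 + t}{2 + t}$)
$\sqrt{K{\left(W{\left(-1,0 \right)} \right)} \left(-31\right) + 159} + M = \sqrt{\frac{11 + 9 \left(-14 - 0\right)}{2 - 14} \left(-31\right) + 159} - 245 = \sqrt{\frac{11 + 9 \left(-14 + 0\right)}{2 + \left(-14 + 0\right)} \left(-31\right) + 159} - 245 = \sqrt{\frac{11 + 9 \left(-14\right)}{2 - 14} \left(-31\right) + 159} - 245 = \sqrt{\frac{11 - 126}{-12} \left(-31\right) + 159} - 245 = \sqrt{\left(- \frac{1}{12}\right) \left(-115\right) \left(-31\right) + 159} - 245 = \sqrt{\frac{115}{12} \left(-31\right) + 159} - 245 = \sqrt{- \frac{3565}{12} + 159} - 245 = \sqrt{- \frac{1657}{12}} - 245 = \frac{i \sqrt{4971}}{6} - 245 = -245 + \frac{i \sqrt{4971}}{6}$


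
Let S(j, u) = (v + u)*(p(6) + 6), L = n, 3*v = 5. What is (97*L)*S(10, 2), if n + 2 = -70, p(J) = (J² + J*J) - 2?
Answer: -1946208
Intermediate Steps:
v = 5/3 (v = (⅓)*5 = 5/3 ≈ 1.6667)
p(J) = -2 + 2*J² (p(J) = (J² + J²) - 2 = 2*J² - 2 = -2 + 2*J²)
n = -72 (n = -2 - 70 = -72)
L = -72
S(j, u) = 380/3 + 76*u (S(j, u) = (5/3 + u)*((-2 + 2*6²) + 6) = (5/3 + u)*((-2 + 2*36) + 6) = (5/3 + u)*((-2 + 72) + 6) = (5/3 + u)*(70 + 6) = (5/3 + u)*76 = 380/3 + 76*u)
(97*L)*S(10, 2) = (97*(-72))*(380/3 + 76*2) = -6984*(380/3 + 152) = -6984*836/3 = -1946208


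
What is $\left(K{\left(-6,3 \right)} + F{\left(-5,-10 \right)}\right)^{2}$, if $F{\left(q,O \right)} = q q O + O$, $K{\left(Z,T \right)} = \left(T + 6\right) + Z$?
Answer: $66049$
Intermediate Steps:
$K{\left(Z,T \right)} = 6 + T + Z$ ($K{\left(Z,T \right)} = \left(6 + T\right) + Z = 6 + T + Z$)
$F{\left(q,O \right)} = O + O q^{2}$ ($F{\left(q,O \right)} = q^{2} O + O = O q^{2} + O = O + O q^{2}$)
$\left(K{\left(-6,3 \right)} + F{\left(-5,-10 \right)}\right)^{2} = \left(\left(6 + 3 - 6\right) - 10 \left(1 + \left(-5\right)^{2}\right)\right)^{2} = \left(3 - 10 \left(1 + 25\right)\right)^{2} = \left(3 - 260\right)^{2} = \left(-257\right)^{2} = 66049$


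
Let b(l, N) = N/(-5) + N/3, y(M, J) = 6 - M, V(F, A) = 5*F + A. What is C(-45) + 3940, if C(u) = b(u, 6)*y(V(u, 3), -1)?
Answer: 20612/5 ≈ 4122.4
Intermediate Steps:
V(F, A) = A + 5*F
b(l, N) = 2*N/15 (b(l, N) = N*(-⅕) + N*(⅓) = -N/5 + N/3 = 2*N/15)
C(u) = 12/5 - 4*u (C(u) = ((2/15)*6)*(6 - (3 + 5*u)) = 4*(6 + (-3 - 5*u))/5 = 4*(3 - 5*u)/5 = 12/5 - 4*u)
C(-45) + 3940 = (12/5 - 4*(-45)) + 3940 = (12/5 + 180) + 3940 = 912/5 + 3940 = 20612/5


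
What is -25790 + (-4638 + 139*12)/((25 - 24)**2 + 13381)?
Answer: -172562375/6691 ≈ -25790.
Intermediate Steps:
-25790 + (-4638 + 139*12)/((25 - 24)**2 + 13381) = -25790 + (-4638 + 1668)/(1**2 + 13381) = -25790 - 2970/(1 + 13381) = -25790 - 2970/13382 = -25790 - 2970*1/13382 = -25790 - 1485/6691 = -172562375/6691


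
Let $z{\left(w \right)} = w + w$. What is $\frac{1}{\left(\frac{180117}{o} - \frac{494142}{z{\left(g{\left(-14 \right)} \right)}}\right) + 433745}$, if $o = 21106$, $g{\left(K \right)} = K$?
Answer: $\frac{73871}{33345477436} \approx 2.2153 \cdot 10^{-6}$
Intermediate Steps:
$z{\left(w \right)} = 2 w$
$\frac{1}{\left(\frac{180117}{o} - \frac{494142}{z{\left(g{\left(-14 \right)} \right)}}\right) + 433745} = \frac{1}{\left(\frac{180117}{21106} - \frac{494142}{2 \left(-14\right)}\right) + 433745} = \frac{1}{\left(180117 \cdot \frac{1}{21106} - \frac{494142}{-28}\right) + 433745} = \frac{1}{\left(\frac{180117}{21106} - - \frac{247071}{14}\right) + 433745} = \frac{1}{\left(\frac{180117}{21106} + \frac{247071}{14}\right) + 433745} = \frac{1}{\frac{1304300541}{73871} + 433745} = \frac{1}{\frac{33345477436}{73871}} = \frac{73871}{33345477436}$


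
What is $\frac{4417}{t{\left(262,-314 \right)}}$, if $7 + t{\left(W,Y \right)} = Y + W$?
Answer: $- \frac{4417}{59} \approx -74.864$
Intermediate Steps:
$t{\left(W,Y \right)} = -7 + W + Y$ ($t{\left(W,Y \right)} = -7 + \left(Y + W\right) = -7 + \left(W + Y\right) = -7 + W + Y$)
$\frac{4417}{t{\left(262,-314 \right)}} = \frac{4417}{-7 + 262 - 314} = \frac{4417}{-59} = 4417 \left(- \frac{1}{59}\right) = - \frac{4417}{59}$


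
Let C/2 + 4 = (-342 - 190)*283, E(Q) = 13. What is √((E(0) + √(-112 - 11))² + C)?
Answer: √(-301074 + 26*I*√123) ≈ 0.263 + 548.7*I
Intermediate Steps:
C = -301120 (C = -8 + 2*((-342 - 190)*283) = -8 + 2*(-532*283) = -8 + 2*(-150556) = -8 - 301112 = -301120)
√((E(0) + √(-112 - 11))² + C) = √((13 + √(-112 - 11))² - 301120) = √((13 + √(-123))² - 301120) = √((13 + I*√123)² - 301120) = √(-301120 + (13 + I*√123)²)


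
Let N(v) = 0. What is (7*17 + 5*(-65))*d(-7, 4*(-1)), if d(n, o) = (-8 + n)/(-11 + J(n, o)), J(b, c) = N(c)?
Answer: -3090/11 ≈ -280.91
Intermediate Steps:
J(b, c) = 0
d(n, o) = 8/11 - n/11 (d(n, o) = (-8 + n)/(-11 + 0) = (-8 + n)/(-11) = (-8 + n)*(-1/11) = 8/11 - n/11)
(7*17 + 5*(-65))*d(-7, 4*(-1)) = (7*17 + 5*(-65))*(8/11 - 1/11*(-7)) = (119 - 325)*(8/11 + 7/11) = -206*15/11 = -3090/11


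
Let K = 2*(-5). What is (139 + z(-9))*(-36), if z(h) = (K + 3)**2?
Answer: -6768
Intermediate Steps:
K = -10
z(h) = 49 (z(h) = (-10 + 3)**2 = (-7)**2 = 49)
(139 + z(-9))*(-36) = (139 + 49)*(-36) = 188*(-36) = -6768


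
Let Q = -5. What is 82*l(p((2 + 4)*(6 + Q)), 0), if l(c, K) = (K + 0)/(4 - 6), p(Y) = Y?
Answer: 0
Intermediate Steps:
l(c, K) = -K/2 (l(c, K) = K/(-2) = K*(-½) = -K/2)
82*l(p((2 + 4)*(6 + Q)), 0) = 82*(-½*0) = 82*0 = 0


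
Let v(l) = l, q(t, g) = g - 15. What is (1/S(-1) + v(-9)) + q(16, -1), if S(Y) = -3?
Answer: -76/3 ≈ -25.333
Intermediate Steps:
q(t, g) = -15 + g
(1/S(-1) + v(-9)) + q(16, -1) = (1/(-3) - 9) + (-15 - 1) = (-⅓ - 9) - 16 = -28/3 - 16 = -76/3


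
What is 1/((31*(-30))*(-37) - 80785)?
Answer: -1/46375 ≈ -2.1563e-5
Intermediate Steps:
1/((31*(-30))*(-37) - 80785) = 1/(-930*(-37) - 80785) = 1/(34410 - 80785) = 1/(-46375) = -1/46375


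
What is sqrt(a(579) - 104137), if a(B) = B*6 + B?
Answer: 2*I*sqrt(25021) ≈ 316.36*I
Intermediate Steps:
a(B) = 7*B (a(B) = 6*B + B = 7*B)
sqrt(a(579) - 104137) = sqrt(7*579 - 104137) = sqrt(4053 - 104137) = sqrt(-100084) = 2*I*sqrt(25021)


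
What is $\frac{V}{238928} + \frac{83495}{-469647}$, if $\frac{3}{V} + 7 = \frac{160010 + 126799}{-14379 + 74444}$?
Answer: $- \frac{2666227888431725}{14996660684024736} \approx -0.17779$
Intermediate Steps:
$V = - \frac{180195}{133646}$ ($V = \frac{3}{-7 + \frac{160010 + 126799}{-14379 + 74444}} = \frac{3}{-7 + \frac{286809}{60065}} = \frac{3}{- \frac{133646}{60065}} = 3 \left(- \frac{60065}{133646}\right) = - \frac{180195}{133646} \approx -1.3483$)
$\frac{V}{238928} + \frac{83495}{-469647} = - \frac{180195}{133646 \cdot 238928} + \frac{83495}{-469647} = \left(- \frac{180195}{133646}\right) \frac{1}{238928} + 83495 \left(- \frac{1}{469647}\right) = - \frac{180195}{31931771488} - \frac{83495}{469647} = - \frac{2666227888431725}{14996660684024736}$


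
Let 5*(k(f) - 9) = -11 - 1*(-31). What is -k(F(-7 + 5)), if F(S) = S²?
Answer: -13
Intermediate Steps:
k(f) = 13 (k(f) = 9 + (-11 - 1*(-31))/5 = 9 + (-11 + 31)/5 = 9 + (⅕)*20 = 9 + 4 = 13)
-k(F(-7 + 5)) = -1*13 = -13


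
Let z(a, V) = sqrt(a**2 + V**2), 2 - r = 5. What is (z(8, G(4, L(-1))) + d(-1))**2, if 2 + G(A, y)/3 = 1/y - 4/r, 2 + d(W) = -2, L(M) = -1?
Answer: (4 - sqrt(89))**2 ≈ 29.528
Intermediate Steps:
r = -3 (r = 2 - 1*5 = 2 - 5 = -3)
d(W) = -4 (d(W) = -2 - 2 = -4)
G(A, y) = -2 + 3/y (G(A, y) = -6 + 3*(1/y - 4/(-3)) = -6 + 3*(1/y - 4*(-1/3)) = -6 + 3*(1/y + 4/3) = -6 + 3*(4/3 + 1/y) = -6 + (4 + 3/y) = -2 + 3/y)
z(a, V) = sqrt(V**2 + a**2)
(z(8, G(4, L(-1))) + d(-1))**2 = (sqrt((-2 + 3/(-1))**2 + 8**2) - 4)**2 = (sqrt((-2 + 3*(-1))**2 + 64) - 4)**2 = (sqrt((-2 - 3)**2 + 64) - 4)**2 = (sqrt((-5)**2 + 64) - 4)**2 = (sqrt(25 + 64) - 4)**2 = (sqrt(89) - 4)**2 = (-4 + sqrt(89))**2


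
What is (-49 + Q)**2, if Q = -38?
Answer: 7569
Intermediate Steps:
(-49 + Q)**2 = (-49 - 38)**2 = (-87)**2 = 7569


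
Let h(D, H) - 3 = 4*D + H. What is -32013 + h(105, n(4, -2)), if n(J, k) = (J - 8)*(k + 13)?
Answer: -31634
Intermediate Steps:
n(J, k) = (-8 + J)*(13 + k)
h(D, H) = 3 + H + 4*D (h(D, H) = 3 + (4*D + H) = 3 + (H + 4*D) = 3 + H + 4*D)
-32013 + h(105, n(4, -2)) = -32013 + (3 + (-104 - 8*(-2) + 13*4 + 4*(-2)) + 4*105) = -32013 + (3 + (-104 + 16 + 52 - 8) + 420) = -32013 + (3 - 44 + 420) = -32013 + 379 = -31634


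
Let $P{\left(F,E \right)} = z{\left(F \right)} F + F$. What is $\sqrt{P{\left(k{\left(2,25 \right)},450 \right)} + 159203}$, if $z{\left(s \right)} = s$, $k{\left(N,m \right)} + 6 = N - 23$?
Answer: $\sqrt{159905} \approx 399.88$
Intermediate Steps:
$k{\left(N,m \right)} = -29 + N$ ($k{\left(N,m \right)} = -6 + \left(N - 23\right) = -6 + \left(-23 + N\right) = -29 + N$)
$P{\left(F,E \right)} = F + F^{2}$ ($P{\left(F,E \right)} = F F + F = F^{2} + F = F + F^{2}$)
$\sqrt{P{\left(k{\left(2,25 \right)},450 \right)} + 159203} = \sqrt{\left(-29 + 2\right) \left(1 + \left(-29 + 2\right)\right) + 159203} = \sqrt{- 27 \left(1 - 27\right) + 159203} = \sqrt{\left(-27\right) \left(-26\right) + 159203} = \sqrt{702 + 159203} = \sqrt{159905}$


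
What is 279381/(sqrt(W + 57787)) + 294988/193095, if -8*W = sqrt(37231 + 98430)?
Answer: 294988/193095 + 558762*sqrt(2)/sqrt(462296 - sqrt(135661)) ≈ 1164.2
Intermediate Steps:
W = -sqrt(135661)/8 (W = -sqrt(37231 + 98430)/8 = -sqrt(135661)/8 ≈ -46.040)
279381/(sqrt(W + 57787)) + 294988/193095 = 279381/(sqrt(-sqrt(135661)/8 + 57787)) + 294988/193095 = 279381/(sqrt(57787 - sqrt(135661)/8)) + 294988*(1/193095) = 279381/sqrt(57787 - sqrt(135661)/8) + 294988/193095 = 294988/193095 + 279381/sqrt(57787 - sqrt(135661)/8)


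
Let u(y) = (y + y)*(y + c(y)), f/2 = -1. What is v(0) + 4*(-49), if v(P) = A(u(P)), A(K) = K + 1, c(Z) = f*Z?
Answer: -195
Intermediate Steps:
f = -2 (f = 2*(-1) = -2)
c(Z) = -2*Z
u(y) = -2*y² (u(y) = (y + y)*(y - 2*y) = (2*y)*(-y) = -2*y²)
A(K) = 1 + K
v(P) = 1 - 2*P²
v(0) + 4*(-49) = (1 - 2*0²) + 4*(-49) = (1 - 2*0) - 196 = (1 + 0) - 196 = 1 - 196 = -195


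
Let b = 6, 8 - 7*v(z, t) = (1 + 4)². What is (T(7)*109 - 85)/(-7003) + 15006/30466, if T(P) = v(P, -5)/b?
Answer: 2289435937/4480421358 ≈ 0.51099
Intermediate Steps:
v(z, t) = -17/7 (v(z, t) = 8/7 - (1 + 4)²/7 = 8/7 - ⅐*5² = 8/7 - ⅐*25 = 8/7 - 25/7 = -17/7)
T(P) = -17/42 (T(P) = -17/7/6 = -17/7*⅙ = -17/42)
(T(7)*109 - 85)/(-7003) + 15006/30466 = (-17/42*109 - 85)/(-7003) + 15006/30466 = (-1853/42 - 85)*(-1/7003) + 15006*(1/30466) = -5423/42*(-1/7003) + 7503/15233 = 5423/294126 + 7503/15233 = 2289435937/4480421358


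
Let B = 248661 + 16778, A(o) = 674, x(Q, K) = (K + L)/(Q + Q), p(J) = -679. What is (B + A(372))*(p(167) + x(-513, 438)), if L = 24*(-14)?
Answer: -30902638238/171 ≈ -1.8072e+8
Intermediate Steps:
L = -336
x(Q, K) = (-336 + K)/(2*Q) (x(Q, K) = (K - 336)/(Q + Q) = (-336 + K)/((2*Q)) = (-336 + K)*(1/(2*Q)) = (-336 + K)/(2*Q))
B = 265439
(B + A(372))*(p(167) + x(-513, 438)) = (265439 + 674)*(-679 + (1/2)*(-336 + 438)/(-513)) = 266113*(-679 + (1/2)*(-1/513)*102) = 266113*(-679 - 17/171) = 266113*(-116126/171) = -30902638238/171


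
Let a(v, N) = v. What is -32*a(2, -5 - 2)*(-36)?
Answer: 2304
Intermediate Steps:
-32*a(2, -5 - 2)*(-36) = -32*2*(-36) = -64*(-36) = 2304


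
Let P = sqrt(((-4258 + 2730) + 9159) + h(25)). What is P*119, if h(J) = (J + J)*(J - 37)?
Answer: 119*sqrt(7031) ≈ 9978.3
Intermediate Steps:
h(J) = 2*J*(-37 + J) (h(J) = (2*J)*(-37 + J) = 2*J*(-37 + J))
P = sqrt(7031) (P = sqrt(((-4258 + 2730) + 9159) + 2*25*(-37 + 25)) = sqrt((-1528 + 9159) + 2*25*(-12)) = sqrt(7631 - 600) = sqrt(7031) ≈ 83.851)
P*119 = sqrt(7031)*119 = 119*sqrt(7031)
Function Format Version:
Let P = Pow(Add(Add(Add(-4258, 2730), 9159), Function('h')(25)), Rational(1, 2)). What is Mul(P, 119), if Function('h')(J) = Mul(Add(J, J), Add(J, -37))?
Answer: Mul(119, Pow(7031, Rational(1, 2))) ≈ 9978.3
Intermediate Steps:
Function('h')(J) = Mul(2, J, Add(-37, J)) (Function('h')(J) = Mul(Mul(2, J), Add(-37, J)) = Mul(2, J, Add(-37, J)))
P = Pow(7031, Rational(1, 2)) (P = Pow(Add(Add(Add(-4258, 2730), 9159), Mul(2, 25, Add(-37, 25))), Rational(1, 2)) = Pow(Add(Add(-1528, 9159), Mul(2, 25, -12)), Rational(1, 2)) = Pow(Add(7631, -600), Rational(1, 2)) = Pow(7031, Rational(1, 2)) ≈ 83.851)
Mul(P, 119) = Mul(Pow(7031, Rational(1, 2)), 119) = Mul(119, Pow(7031, Rational(1, 2)))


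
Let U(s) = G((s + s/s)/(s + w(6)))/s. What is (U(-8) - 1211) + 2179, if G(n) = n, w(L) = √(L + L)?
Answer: 50329/52 - 7*√3/208 ≈ 967.81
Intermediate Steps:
w(L) = √2*√L (w(L) = √(2*L) = √2*√L)
U(s) = (1 + s)/(s*(s + 2*√3)) (U(s) = ((s + s/s)/(s + √2*√6))/s = ((s + 1)/(s + 2*√3))/s = ((1 + s)/(s + 2*√3))/s = (1 + s)/(s*(s + 2*√3)))
(U(-8) - 1211) + 2179 = ((1 - 8)/((-8)*(-8 + 2*√3)) - 1211) + 2179 = (-⅛*(-7)/(-8 + 2*√3) - 1211) + 2179 = (7/(8*(-8 + 2*√3)) - 1211) + 2179 = (-1211 + 7/(8*(-8 + 2*√3))) + 2179 = 968 + 7/(8*(-8 + 2*√3))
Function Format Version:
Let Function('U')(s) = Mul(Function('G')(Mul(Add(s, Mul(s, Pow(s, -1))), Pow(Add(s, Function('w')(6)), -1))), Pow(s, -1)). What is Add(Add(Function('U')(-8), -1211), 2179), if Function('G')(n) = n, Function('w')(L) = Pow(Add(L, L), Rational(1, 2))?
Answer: Add(Rational(50329, 52), Mul(Rational(-7, 208), Pow(3, Rational(1, 2)))) ≈ 967.81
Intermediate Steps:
Function('w')(L) = Mul(Pow(2, Rational(1, 2)), Pow(L, Rational(1, 2))) (Function('w')(L) = Pow(Mul(2, L), Rational(1, 2)) = Mul(Pow(2, Rational(1, 2)), Pow(L, Rational(1, 2))))
Function('U')(s) = Mul(Pow(s, -1), Pow(Add(s, Mul(2, Pow(3, Rational(1, 2)))), -1), Add(1, s)) (Function('U')(s) = Mul(Mul(Add(s, Mul(s, Pow(s, -1))), Pow(Add(s, Mul(Pow(2, Rational(1, 2)), Pow(6, Rational(1, 2)))), -1)), Pow(s, -1)) = Mul(Mul(Add(s, 1), Pow(Add(s, Mul(2, Pow(3, Rational(1, 2)))), -1)), Pow(s, -1)) = Mul(Mul(Add(1, s), Pow(Add(s, Mul(2, Pow(3, Rational(1, 2)))), -1)), Pow(s, -1)) = Mul(Mul(Pow(Add(s, Mul(2, Pow(3, Rational(1, 2)))), -1), Add(1, s)), Pow(s, -1)) = Mul(Pow(s, -1), Pow(Add(s, Mul(2, Pow(3, Rational(1, 2)))), -1), Add(1, s)))
Add(Add(Function('U')(-8), -1211), 2179) = Add(Add(Mul(Pow(-8, -1), Pow(Add(-8, Mul(2, Pow(3, Rational(1, 2)))), -1), Add(1, -8)), -1211), 2179) = Add(Add(Mul(Rational(-1, 8), Pow(Add(-8, Mul(2, Pow(3, Rational(1, 2)))), -1), -7), -1211), 2179) = Add(Add(Mul(Rational(7, 8), Pow(Add(-8, Mul(2, Pow(3, Rational(1, 2)))), -1)), -1211), 2179) = Add(Add(-1211, Mul(Rational(7, 8), Pow(Add(-8, Mul(2, Pow(3, Rational(1, 2)))), -1))), 2179) = Add(968, Mul(Rational(7, 8), Pow(Add(-8, Mul(2, Pow(3, Rational(1, 2)))), -1)))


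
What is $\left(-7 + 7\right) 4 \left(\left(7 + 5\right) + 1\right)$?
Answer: $0$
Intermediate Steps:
$\left(-7 + 7\right) 4 \left(\left(7 + 5\right) + 1\right) = 0 \cdot 4 \left(12 + 1\right) = 0 \cdot 13 = 0$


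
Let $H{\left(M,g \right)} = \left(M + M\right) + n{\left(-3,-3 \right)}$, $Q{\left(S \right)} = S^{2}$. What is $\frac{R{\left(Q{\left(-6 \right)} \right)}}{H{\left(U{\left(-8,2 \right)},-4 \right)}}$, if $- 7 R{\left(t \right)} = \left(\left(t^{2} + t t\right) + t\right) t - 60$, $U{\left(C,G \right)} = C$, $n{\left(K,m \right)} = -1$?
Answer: $\frac{94548}{119} \approx 794.52$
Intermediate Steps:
$H{\left(M,g \right)} = -1 + 2 M$ ($H{\left(M,g \right)} = \left(M + M\right) - 1 = 2 M - 1 = -1 + 2 M$)
$R{\left(t \right)} = \frac{60}{7} - \frac{t \left(t + 2 t^{2}\right)}{7}$ ($R{\left(t \right)} = - \frac{\left(\left(t^{2} + t t\right) + t\right) t - 60}{7} = - \frac{\left(\left(t^{2} + t^{2}\right) + t\right) t - 60}{7} = - \frac{\left(2 t^{2} + t\right) t - 60}{7} = - \frac{\left(t + 2 t^{2}\right) t - 60}{7} = - \frac{t \left(t + 2 t^{2}\right) - 60}{7} = - \frac{-60 + t \left(t + 2 t^{2}\right)}{7} = \frac{60}{7} - \frac{t \left(t + 2 t^{2}\right)}{7}$)
$\frac{R{\left(Q{\left(-6 \right)} \right)}}{H{\left(U{\left(-8,2 \right)},-4 \right)}} = \frac{\frac{60}{7} - \frac{2 \left(\left(-6\right)^{2}\right)^{3}}{7} - \frac{\left(\left(-6\right)^{2}\right)^{2}}{7}}{-1 + 2 \left(-8\right)} = \frac{\frac{60}{7} - \frac{2 \cdot 36^{3}}{7} - \frac{36^{2}}{7}}{-1 - 16} = \frac{\frac{60}{7} - \frac{93312}{7} - \frac{1296}{7}}{-17} = \left(\frac{60}{7} - \frac{93312}{7} - \frac{1296}{7}\right) \left(- \frac{1}{17}\right) = \left(- \frac{94548}{7}\right) \left(- \frac{1}{17}\right) = \frac{94548}{119}$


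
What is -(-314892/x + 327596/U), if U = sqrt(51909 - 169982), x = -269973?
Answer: -34988/29997 + 327596*I*sqrt(118073)/118073 ≈ -1.1664 + 953.37*I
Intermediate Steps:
U = I*sqrt(118073) (U = sqrt(-118073) = I*sqrt(118073) ≈ 343.62*I)
-(-314892/x + 327596/U) = -(-314892/(-269973) + 327596/((I*sqrt(118073)))) = -(-314892*(-1/269973) + 327596*(-I*sqrt(118073)/118073)) = -(34988/29997 - 327596*I*sqrt(118073)/118073) = -34988/29997 + 327596*I*sqrt(118073)/118073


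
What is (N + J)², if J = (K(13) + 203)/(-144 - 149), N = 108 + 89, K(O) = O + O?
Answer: 3305330064/85849 ≈ 38502.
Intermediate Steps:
K(O) = 2*O
N = 197
J = -229/293 (J = (2*13 + 203)/(-144 - 149) = (26 + 203)/(-293) = 229*(-1/293) = -229/293 ≈ -0.78157)
(N + J)² = (197 - 229/293)² = (57492/293)² = 3305330064/85849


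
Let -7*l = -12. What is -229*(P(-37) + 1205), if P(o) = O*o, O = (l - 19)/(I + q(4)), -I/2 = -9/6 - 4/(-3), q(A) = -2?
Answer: -6582376/35 ≈ -1.8807e+5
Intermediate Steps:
l = 12/7 (l = -1/7*(-12) = 12/7 ≈ 1.7143)
I = 1/3 (I = -2*(-9/6 - 4/(-3)) = -2*(-9*1/6 - 4*(-1/3)) = -2*(-3/2 + 4/3) = -2*(-1/6) = 1/3 ≈ 0.33333)
O = 363/35 (O = (12/7 - 19)/(1/3 - 2) = -121/(7*(-5/3)) = -121/7*(-3/5) = 363/35 ≈ 10.371)
P(o) = 363*o/35
-229*(P(-37) + 1205) = -229*((363/35)*(-37) + 1205) = -229*(-13431/35 + 1205) = -229*28744/35 = -6582376/35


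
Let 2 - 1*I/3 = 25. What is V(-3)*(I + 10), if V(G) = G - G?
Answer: 0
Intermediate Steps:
I = -69 (I = 6 - 3*25 = 6 - 75 = -69)
V(G) = 0
V(-3)*(I + 10) = 0*(-69 + 10) = 0*(-59) = 0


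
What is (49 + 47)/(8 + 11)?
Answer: 96/19 ≈ 5.0526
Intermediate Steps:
(49 + 47)/(8 + 11) = 96/19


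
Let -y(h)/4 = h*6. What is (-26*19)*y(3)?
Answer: 35568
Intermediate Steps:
y(h) = -24*h (y(h) = -4*h*6 = -24*h)
(-26*19)*y(3) = (-26*19)*(-24*3) = -494*(-72) = 35568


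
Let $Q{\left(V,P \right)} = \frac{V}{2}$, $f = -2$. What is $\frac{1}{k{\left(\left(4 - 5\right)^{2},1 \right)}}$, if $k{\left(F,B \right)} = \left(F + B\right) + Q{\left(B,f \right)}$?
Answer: $\frac{2}{5} \approx 0.4$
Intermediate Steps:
$Q{\left(V,P \right)} = \frac{V}{2}$ ($Q{\left(V,P \right)} = V \frac{1}{2} = \frac{V}{2}$)
$k{\left(F,B \right)} = F + \frac{3 B}{2}$ ($k{\left(F,B \right)} = \left(F + B\right) + \frac{B}{2} = \left(B + F\right) + \frac{B}{2} = F + \frac{3 B}{2}$)
$\frac{1}{k{\left(\left(4 - 5\right)^{2},1 \right)}} = \frac{1}{\left(4 - 5\right)^{2} + \frac{3}{2} \cdot 1} = \frac{1}{\left(-1\right)^{2} + \frac{3}{2}} = \frac{1}{1 + \frac{3}{2}} = \frac{1}{\frac{5}{2}} = \frac{2}{5}$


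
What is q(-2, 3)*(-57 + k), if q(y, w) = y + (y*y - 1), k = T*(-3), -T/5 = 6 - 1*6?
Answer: -57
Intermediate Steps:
T = 0 (T = -5*(6 - 1*6) = -5*(6 - 6) = -5*0 = 0)
k = 0 (k = 0*(-3) = 0)
q(y, w) = -1 + y + y² (q(y, w) = y + (y² - 1) = y + (-1 + y²) = -1 + y + y²)
q(-2, 3)*(-57 + k) = (-1 - 2 + (-2)²)*(-57 + 0) = (-1 - 2 + 4)*(-57) = 1*(-57) = -57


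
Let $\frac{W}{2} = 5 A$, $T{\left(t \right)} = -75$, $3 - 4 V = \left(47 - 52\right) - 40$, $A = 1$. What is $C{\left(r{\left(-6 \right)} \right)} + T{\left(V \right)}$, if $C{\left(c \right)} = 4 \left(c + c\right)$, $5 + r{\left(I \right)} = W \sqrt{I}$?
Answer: $-115 + 80 i \sqrt{6} \approx -115.0 + 195.96 i$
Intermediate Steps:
$V = 12$ ($V = \frac{3}{4} - \frac{\left(47 - 52\right) - 40}{4} = \frac{3}{4} - \frac{-5 - 40}{4} = \frac{3}{4} - - \frac{45}{4} = \frac{3}{4} + \frac{45}{4} = 12$)
$W = 10$ ($W = 2 \cdot 5 \cdot 1 = 2 \cdot 5 = 10$)
$r{\left(I \right)} = -5 + 10 \sqrt{I}$
$C{\left(c \right)} = 8 c$ ($C{\left(c \right)} = 4 \cdot 2 c = 8 c$)
$C{\left(r{\left(-6 \right)} \right)} + T{\left(V \right)} = 8 \left(-5 + 10 \sqrt{-6}\right) - 75 = 8 \left(-5 + 10 i \sqrt{6}\right) - 75 = \left(-40 + 80 i \sqrt{6}\right) - 75 = -115 + 80 i \sqrt{6}$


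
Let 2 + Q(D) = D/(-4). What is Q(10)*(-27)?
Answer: 243/2 ≈ 121.50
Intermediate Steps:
Q(D) = -2 - D/4 (Q(D) = -2 + D/(-4) = -2 + D*(-¼) = -2 - D/4)
Q(10)*(-27) = (-2 - ¼*10)*(-27) = (-2 - 5/2)*(-27) = -9/2*(-27) = 243/2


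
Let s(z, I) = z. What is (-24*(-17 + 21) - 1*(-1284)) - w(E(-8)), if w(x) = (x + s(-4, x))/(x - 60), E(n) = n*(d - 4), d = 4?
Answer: 17819/15 ≈ 1187.9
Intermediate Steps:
E(n) = 0 (E(n) = n*(4 - 4) = n*0 = 0)
w(x) = (-4 + x)/(-60 + x) (w(x) = (x - 4)/(x - 60) = (-4 + x)/(-60 + x))
(-24*(-17 + 21) - 1*(-1284)) - w(E(-8)) = (-24*(-17 + 21) - 1*(-1284)) - (-4 + 0)/(-60 + 0) = (-24*4 + 1284) - (-4)/(-60) = (-96 + 1284) - (-1)*(-4)/60 = 1188 - 1*1/15 = 1188 - 1/15 = 17819/15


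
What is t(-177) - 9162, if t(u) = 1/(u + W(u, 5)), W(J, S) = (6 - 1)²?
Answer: -1392625/152 ≈ -9162.0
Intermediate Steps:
W(J, S) = 25 (W(J, S) = 5² = 25)
t(u) = 1/(25 + u) (t(u) = 1/(u + 25) = 1/(25 + u))
t(-177) - 9162 = 1/(25 - 177) - 9162 = 1/(-152) - 9162 = -1/152 - 9162 = -1392625/152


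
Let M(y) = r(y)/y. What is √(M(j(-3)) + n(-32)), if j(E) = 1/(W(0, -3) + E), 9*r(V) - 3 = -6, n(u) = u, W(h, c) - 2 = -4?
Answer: I*√273/3 ≈ 5.5076*I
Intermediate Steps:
W(h, c) = -2 (W(h, c) = 2 - 4 = -2)
r(V) = -⅓ (r(V) = ⅓ + (⅑)*(-6) = ⅓ - ⅔ = -⅓)
j(E) = 1/(-2 + E)
M(y) = -1/(3*y)
√(M(j(-3)) + n(-32)) = √(-1/(3*(1/(-2 - 3))) - 32) = √(-1/(3*(1/(-5))) - 32) = √(-1/(3*(-⅕)) - 32) = √(-⅓*(-5) - 32) = √(5/3 - 32) = √(-91/3) = I*√273/3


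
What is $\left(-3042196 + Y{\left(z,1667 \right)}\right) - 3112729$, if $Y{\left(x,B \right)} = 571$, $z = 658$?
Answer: $-6154354$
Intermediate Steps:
$\left(-3042196 + Y{\left(z,1667 \right)}\right) - 3112729 = \left(-3042196 + 571\right) - 3112729 = -3041625 - 3112729 = -6154354$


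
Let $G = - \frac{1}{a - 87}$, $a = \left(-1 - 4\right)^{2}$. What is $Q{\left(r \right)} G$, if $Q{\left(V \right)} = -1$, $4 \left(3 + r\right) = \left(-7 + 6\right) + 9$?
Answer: $- \frac{1}{62} \approx -0.016129$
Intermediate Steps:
$a = 25$ ($a = \left(-5\right)^{2} = 25$)
$r = -1$ ($r = -3 + \frac{\left(-7 + 6\right) + 9}{4} = -3 + \frac{-1 + 9}{4} = -3 + \frac{1}{4} \cdot 8 = -3 + 2 = -1$)
$G = \frac{1}{62}$ ($G = - \frac{1}{25 - 87} = - \frac{1}{-62} = \left(-1\right) \left(- \frac{1}{62}\right) = \frac{1}{62} \approx 0.016129$)
$Q{\left(r \right)} G = \left(-1\right) \frac{1}{62} = - \frac{1}{62}$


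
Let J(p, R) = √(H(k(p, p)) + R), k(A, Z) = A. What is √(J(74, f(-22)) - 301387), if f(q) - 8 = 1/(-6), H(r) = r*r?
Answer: √(-10849932 + 6*√197418)/6 ≈ 548.92*I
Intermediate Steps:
H(r) = r²
f(q) = 47/6 (f(q) = 8 + 1/(-6) = 8 - ⅙ = 47/6)
J(p, R) = √(R + p²) (J(p, R) = √(p² + R) = √(R + p²))
√(J(74, f(-22)) - 301387) = √(√(47/6 + 74²) - 301387) = √(√(47/6 + 5476) - 301387) = √(√(32903/6) - 301387) = √(√197418/6 - 301387) = √(-301387 + √197418/6)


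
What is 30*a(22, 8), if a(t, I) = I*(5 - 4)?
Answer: 240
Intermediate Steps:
a(t, I) = I (a(t, I) = I*1 = I)
30*a(22, 8) = 30*8 = 240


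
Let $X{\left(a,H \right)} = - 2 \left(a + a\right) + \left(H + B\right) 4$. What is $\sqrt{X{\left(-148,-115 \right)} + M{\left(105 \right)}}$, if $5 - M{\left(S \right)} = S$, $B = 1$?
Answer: $6$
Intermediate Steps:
$M{\left(S \right)} = 5 - S$
$X{\left(a,H \right)} = 4 - 4 a + 4 H$ ($X{\left(a,H \right)} = - 2 \left(a + a\right) + \left(H + 1\right) 4 = - 2 \cdot 2 a + \left(1 + H\right) 4 = - 4 a + \left(4 + 4 H\right) = 4 - 4 a + 4 H$)
$\sqrt{X{\left(-148,-115 \right)} + M{\left(105 \right)}} = \sqrt{\left(4 - -592 + 4 \left(-115\right)\right) + \left(5 - 105\right)} = \sqrt{\left(4 + 592 - 460\right) + \left(5 - 105\right)} = \sqrt{136 - 100} = \sqrt{36} = 6$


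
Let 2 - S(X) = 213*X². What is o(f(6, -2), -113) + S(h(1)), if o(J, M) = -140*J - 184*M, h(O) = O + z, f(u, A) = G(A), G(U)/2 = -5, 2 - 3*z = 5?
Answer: 22194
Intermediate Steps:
z = -1 (z = ⅔ - ⅓*5 = ⅔ - 5/3 = -1)
G(U) = -10 (G(U) = 2*(-5) = -10)
f(u, A) = -10
h(O) = -1 + O (h(O) = O - 1 = -1 + O)
o(J, M) = -184*M - 140*J
S(X) = 2 - 213*X²
o(f(6, -2), -113) + S(h(1)) = (-184*(-113) - 140*(-10)) + (2 - 213*(-1 + 1)²) = (20792 + 1400) + (2 - 213*0²) = 22192 + (2 - 213*0) = 22192 + (2 + 0) = 22192 + 2 = 22194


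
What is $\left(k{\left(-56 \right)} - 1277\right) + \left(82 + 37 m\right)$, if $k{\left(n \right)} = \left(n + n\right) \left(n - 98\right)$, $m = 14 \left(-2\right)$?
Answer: $15017$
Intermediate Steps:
$m = -28$
$k{\left(n \right)} = 2 n \left(-98 + n\right)$
$\left(k{\left(-56 \right)} - 1277\right) + \left(82 + 37 m\right) = \left(2 \left(-56\right) \left(-98 - 56\right) - 1277\right) + \left(82 + 37 \left(-28\right)\right) = \left(2 \left(-56\right) \left(-154\right) - 1277\right) + \left(82 - 1036\right) = \left(17248 - 1277\right) - 954 = 15971 - 954 = 15017$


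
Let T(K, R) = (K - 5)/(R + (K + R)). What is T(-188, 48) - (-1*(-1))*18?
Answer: -1463/92 ≈ -15.902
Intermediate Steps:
T(K, R) = (-5 + K)/(K + 2*R)
T(-188, 48) - (-1*(-1))*18 = (-5 - 188)/(-188 + 2*48) - (-1*(-1))*18 = -193/(-188 + 96) - 18 = -193/(-92) - 1*18 = -1/92*(-193) - 18 = 193/92 - 18 = -1463/92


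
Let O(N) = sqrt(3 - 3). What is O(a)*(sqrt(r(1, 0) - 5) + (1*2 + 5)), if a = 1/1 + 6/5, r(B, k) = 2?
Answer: 0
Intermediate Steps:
a = 11/5 (a = 1*1 + 6*(1/5) = 1 + 6/5 = 11/5 ≈ 2.2000)
O(N) = 0 (O(N) = sqrt(0) = 0)
O(a)*(sqrt(r(1, 0) - 5) + (1*2 + 5)) = 0*(sqrt(2 - 5) + (1*2 + 5)) = 0*(sqrt(-3) + (2 + 5)) = 0*(I*sqrt(3) + 7) = 0*(7 + I*sqrt(3)) = 0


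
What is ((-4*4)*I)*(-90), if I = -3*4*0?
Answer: 0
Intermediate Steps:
I = 0 (I = -12*0 = 0)
((-4*4)*I)*(-90) = (-4*4*0)*(-90) = -16*0*(-90) = 0*(-90) = 0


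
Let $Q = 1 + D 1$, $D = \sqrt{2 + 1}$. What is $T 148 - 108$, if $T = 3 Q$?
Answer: $336 + 444 \sqrt{3} \approx 1105.0$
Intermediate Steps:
$D = \sqrt{3} \approx 1.732$
$Q = 1 + \sqrt{3}$ ($Q = 1 + \sqrt{3} \cdot 1 = 1 + \sqrt{3} \approx 2.7321$)
$T = 3 + 3 \sqrt{3}$ ($T = 3 \left(1 + \sqrt{3}\right) = 3 + 3 \sqrt{3} \approx 8.1962$)
$T 148 - 108 = \left(3 + 3 \sqrt{3}\right) 148 - 108 = \left(444 + 444 \sqrt{3}\right) - 108 = 336 + 444 \sqrt{3}$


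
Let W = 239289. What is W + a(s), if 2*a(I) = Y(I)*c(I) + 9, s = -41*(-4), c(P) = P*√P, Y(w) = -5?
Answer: 478587/2 - 820*√41 ≈ 2.3404e+5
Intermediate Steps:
c(P) = P^(3/2)
s = 164
a(I) = 9/2 - 5*I^(3/2)/2 (a(I) = (-5*I^(3/2) + 9)/2 = (9 - 5*I^(3/2))/2 = 9/2 - 5*I^(3/2)/2)
W + a(s) = 239289 + (9/2 - 820*√41) = 478587/2 - 820*√41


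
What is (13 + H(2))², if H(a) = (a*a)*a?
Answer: 441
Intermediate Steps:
H(a) = a³ (H(a) = a²*a = a³)
(13 + H(2))² = (13 + 2³)² = (13 + 8)² = 21² = 441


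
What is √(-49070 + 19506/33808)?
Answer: I*√3505338221102/8452 ≈ 221.52*I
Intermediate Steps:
√(-49070 + 19506/33808) = √(-49070 + 19506*(1/33808)) = √(-49070 + 9753/16904) = √(-829469527/16904) = I*√3505338221102/8452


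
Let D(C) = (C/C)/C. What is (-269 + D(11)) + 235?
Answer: -373/11 ≈ -33.909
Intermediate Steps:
D(C) = 1/C
(-269 + D(11)) + 235 = (-269 + 1/11) + 235 = -2958/11 + 235 = -373/11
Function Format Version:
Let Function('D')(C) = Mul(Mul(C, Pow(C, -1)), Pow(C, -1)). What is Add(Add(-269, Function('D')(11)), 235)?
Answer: Rational(-373, 11) ≈ -33.909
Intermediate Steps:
Function('D')(C) = Pow(C, -1) (Function('D')(C) = Mul(1, Pow(C, -1)) = Pow(C, -1))
Add(Add(-269, Function('D')(11)), 235) = Add(Add(-269, Pow(11, -1)), 235) = Add(Add(-269, Rational(1, 11)), 235) = Add(Rational(-2958, 11), 235) = Rational(-373, 11)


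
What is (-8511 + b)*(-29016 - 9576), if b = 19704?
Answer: -431960256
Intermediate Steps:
(-8511 + b)*(-29016 - 9576) = (-8511 + 19704)*(-29016 - 9576) = 11193*(-38592) = -431960256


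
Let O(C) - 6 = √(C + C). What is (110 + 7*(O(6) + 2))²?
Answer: 28144 + 4648*√3 ≈ 36195.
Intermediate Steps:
O(C) = 6 + √2*√C (O(C) = 6 + √(C + C) = 6 + √(2*C) = 6 + √2*√C)
(110 + 7*(O(6) + 2))² = (110 + 7*((6 + √2*√6) + 2))² = (110 + 7*((6 + 2*√3) + 2))² = (110 + 7*(8 + 2*√3))² = (110 + (56 + 14*√3))² = (166 + 14*√3)²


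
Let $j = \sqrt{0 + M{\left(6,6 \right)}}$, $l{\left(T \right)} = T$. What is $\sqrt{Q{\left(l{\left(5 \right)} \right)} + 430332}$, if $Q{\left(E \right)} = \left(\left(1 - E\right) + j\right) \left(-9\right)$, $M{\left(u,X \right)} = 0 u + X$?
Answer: $\sqrt{430368 - 9 \sqrt{6}} \approx 656.01$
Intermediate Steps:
$M{\left(u,X \right)} = X$ ($M{\left(u,X \right)} = 0 + X = X$)
$j = \sqrt{6}$ ($j = \sqrt{0 + 6} = \sqrt{6} \approx 2.4495$)
$Q{\left(E \right)} = -9 - 9 \sqrt{6} + 9 E$ ($Q{\left(E \right)} = \left(\left(1 - E\right) + \sqrt{6}\right) \left(-9\right) = \left(1 + \sqrt{6} - E\right) \left(-9\right) = -9 - 9 \sqrt{6} + 9 E$)
$\sqrt{Q{\left(l{\left(5 \right)} \right)} + 430332} = \sqrt{\left(-9 - 9 \sqrt{6} + 9 \cdot 5\right) + 430332} = \sqrt{\left(-9 - 9 \sqrt{6} + 45\right) + 430332} = \sqrt{\left(36 - 9 \sqrt{6}\right) + 430332} = \sqrt{430368 - 9 \sqrt{6}}$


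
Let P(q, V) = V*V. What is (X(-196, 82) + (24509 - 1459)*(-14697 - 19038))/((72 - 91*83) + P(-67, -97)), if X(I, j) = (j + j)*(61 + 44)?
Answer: -388787265/964 ≈ -4.0331e+5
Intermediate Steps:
P(q, V) = V²
X(I, j) = 210*j (X(I, j) = (2*j)*105 = 210*j)
(X(-196, 82) + (24509 - 1459)*(-14697 - 19038))/((72 - 91*83) + P(-67, -97)) = (210*82 + (24509 - 1459)*(-14697 - 19038))/((72 - 91*83) + (-97)²) = (17220 + 23050*(-33735))/((72 - 7553) + 9409) = (17220 - 777591750)/(-7481 + 9409) = -777574530/1928 = -777574530*1/1928 = -388787265/964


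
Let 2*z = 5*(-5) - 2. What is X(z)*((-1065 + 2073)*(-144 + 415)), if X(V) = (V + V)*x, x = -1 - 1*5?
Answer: 44253216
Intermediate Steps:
x = -6 (x = -1 - 5 = -6)
z = -27/2 (z = (5*(-5) - 2)/2 = (-25 - 2)/2 = (½)*(-27) = -27/2 ≈ -13.500)
X(V) = -12*V (X(V) = (V + V)*(-6) = (2*V)*(-6) = -12*V)
X(z)*((-1065 + 2073)*(-144 + 415)) = (-12*(-27/2))*((-1065 + 2073)*(-144 + 415)) = 162*(1008*271) = 162*273168 = 44253216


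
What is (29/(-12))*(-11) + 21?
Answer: 571/12 ≈ 47.583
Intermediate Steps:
(29/(-12))*(-11) + 21 = (29*(-1/12))*(-11) + 21 = -29/12*(-11) + 21 = 319/12 + 21 = 571/12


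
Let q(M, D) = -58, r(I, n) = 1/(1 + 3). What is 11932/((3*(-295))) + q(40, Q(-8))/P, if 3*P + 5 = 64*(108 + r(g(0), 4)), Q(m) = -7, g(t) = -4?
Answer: -82759226/6126855 ≈ -13.508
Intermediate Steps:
r(I, n) = ¼ (r(I, n) = 1/4 = ¼)
P = 6923/3 (P = -5/3 + (64*(108 + ¼))/3 = -5/3 + (64*(433/4))/3 = -5/3 + (⅓)*6928 = -5/3 + 6928/3 = 6923/3 ≈ 2307.7)
11932/((3*(-295))) + q(40, Q(-8))/P = 11932/((3*(-295))) - 58/6923/3 = 11932/(-885) - 58*3/6923 = 11932*(-1/885) - 174/6923 = -11932/885 - 174/6923 = -82759226/6126855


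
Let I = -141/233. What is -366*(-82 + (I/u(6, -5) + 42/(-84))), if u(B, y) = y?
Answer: 35125569/1165 ≈ 30151.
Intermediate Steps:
I = -141/233 (I = -141*1/233 = -141/233 ≈ -0.60515)
-366*(-82 + (I/u(6, -5) + 42/(-84))) = -366*(-82 + (-141/233/(-5) + 42/(-84))) = -366*(-82 + (-141/233*(-1/5) + 42*(-1/84))) = -366*(-82 + (141/1165 - 1/2)) = -366*(-82 - 883/2330) = -366*(-191943/2330) = 35125569/1165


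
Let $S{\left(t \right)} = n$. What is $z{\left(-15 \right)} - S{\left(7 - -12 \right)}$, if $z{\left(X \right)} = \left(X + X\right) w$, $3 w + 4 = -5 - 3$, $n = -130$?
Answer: $250$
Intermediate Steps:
$w = -4$ ($w = - \frac{4}{3} + \frac{-5 - 3}{3} = - \frac{4}{3} + \frac{1}{3} \left(-8\right) = - \frac{4}{3} - \frac{8}{3} = -4$)
$S{\left(t \right)} = -130$
$z{\left(X \right)} = - 8 X$ ($z{\left(X \right)} = \left(X + X\right) \left(-4\right) = 2 X \left(-4\right) = - 8 X$)
$z{\left(-15 \right)} - S{\left(7 - -12 \right)} = \left(-8\right) \left(-15\right) - -130 = 120 + 130 = 250$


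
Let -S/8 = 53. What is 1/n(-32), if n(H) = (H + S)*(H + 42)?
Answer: -1/4560 ≈ -0.00021930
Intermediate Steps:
S = -424 (S = -8*53 = -424)
n(H) = (-424 + H)*(42 + H) (n(H) = (H - 424)*(H + 42) = (-424 + H)*(42 + H))
1/n(-32) = 1/(-17808 + (-32)**2 - 382*(-32)) = 1/(-17808 + 1024 + 12224) = 1/(-4560) = -1/4560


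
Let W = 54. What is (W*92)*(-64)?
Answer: -317952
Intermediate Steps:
(W*92)*(-64) = (54*92)*(-64) = 4968*(-64) = -317952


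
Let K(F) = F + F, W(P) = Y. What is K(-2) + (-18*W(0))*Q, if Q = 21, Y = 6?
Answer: -2272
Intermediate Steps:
W(P) = 6
K(F) = 2*F
K(-2) + (-18*W(0))*Q = 2*(-2) - 18*6*21 = -4 - 108*21 = -4 - 2268 = -2272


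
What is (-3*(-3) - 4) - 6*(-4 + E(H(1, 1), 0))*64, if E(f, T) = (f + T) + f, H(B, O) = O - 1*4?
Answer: 3845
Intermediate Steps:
H(B, O) = -4 + O (H(B, O) = O - 4 = -4 + O)
E(f, T) = T + 2*f (E(f, T) = (T + f) + f = T + 2*f)
(-3*(-3) - 4) - 6*(-4 + E(H(1, 1), 0))*64 = (-3*(-3) - 4) - 6*(-4 + (0 + 2*(-4 + 1)))*64 = (9 - 4) - 6*(-4 + (0 + 2*(-3)))*64 = 5 - 6*(-4 + (0 - 6))*64 = 5 - 6*(-4 - 6)*64 = 5 - 6*(-10)*64 = 5 + 60*64 = 5 + 3840 = 3845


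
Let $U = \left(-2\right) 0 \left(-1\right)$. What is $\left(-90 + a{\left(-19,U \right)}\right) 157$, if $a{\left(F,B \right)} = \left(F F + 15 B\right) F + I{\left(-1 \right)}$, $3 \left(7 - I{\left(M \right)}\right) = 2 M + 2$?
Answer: $-1089894$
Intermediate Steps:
$I{\left(M \right)} = \frac{19}{3} - \frac{2 M}{3}$ ($I{\left(M \right)} = 7 - \frac{2 M + 2}{3} = 7 - \frac{2 + 2 M}{3} = 7 - \left(\frac{2}{3} + \frac{2 M}{3}\right) = \frac{19}{3} - \frac{2 M}{3}$)
$U = 0$ ($U = 0 \left(-1\right) = 0$)
$a{\left(F,B \right)} = 7 + F \left(F^{2} + 15 B\right)$ ($a{\left(F,B \right)} = \left(F F + 15 B\right) F + \left(\frac{19}{3} - - \frac{2}{3}\right) = \left(F^{2} + 15 B\right) F + \left(\frac{19}{3} + \frac{2}{3}\right) = F \left(F^{2} + 15 B\right) + 7 = 7 + F \left(F^{2} + 15 B\right)$)
$\left(-90 + a{\left(-19,U \right)}\right) 157 = \left(-90 + \left(7 + \left(-19\right)^{3} + 15 \cdot 0 \left(-19\right)\right)\right) 157 = \left(-90 + \left(7 - 6859 + 0\right)\right) 157 = \left(-90 - 6852\right) 157 = \left(-6942\right) 157 = -1089894$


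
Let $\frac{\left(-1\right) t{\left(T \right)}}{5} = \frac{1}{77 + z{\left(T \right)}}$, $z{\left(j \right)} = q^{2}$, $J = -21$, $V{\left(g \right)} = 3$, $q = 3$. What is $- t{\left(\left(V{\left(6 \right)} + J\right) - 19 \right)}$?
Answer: $\frac{5}{86} \approx 0.05814$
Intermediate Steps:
$z{\left(j \right)} = 9$ ($z{\left(j \right)} = 3^{2} = 9$)
$t{\left(T \right)} = - \frac{5}{86}$ ($t{\left(T \right)} = - \frac{5}{77 + 9} = - \frac{5}{86}$)
$- t{\left(\left(V{\left(6 \right)} + J\right) - 19 \right)} = \left(-1\right) \left(- \frac{5}{86}\right) = \frac{5}{86}$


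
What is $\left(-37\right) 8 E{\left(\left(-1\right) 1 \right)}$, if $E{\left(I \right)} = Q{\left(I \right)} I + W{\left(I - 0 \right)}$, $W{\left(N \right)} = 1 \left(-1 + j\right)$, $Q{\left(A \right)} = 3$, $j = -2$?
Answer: $1776$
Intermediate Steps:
$W{\left(N \right)} = -3$ ($W{\left(N \right)} = 1 \left(-1 - 2\right) = 1 \left(-3\right) = -3$)
$E{\left(I \right)} = -3 + 3 I$ ($E{\left(I \right)} = 3 I - 3 = -3 + 3 I$)
$\left(-37\right) 8 E{\left(\left(-1\right) 1 \right)} = \left(-37\right) 8 \left(-3 + 3 \left(\left(-1\right) 1\right)\right) = - 296 \left(-3 + 3 \left(-1\right)\right) = - 296 \left(-3 - 3\right) = \left(-296\right) \left(-6\right) = 1776$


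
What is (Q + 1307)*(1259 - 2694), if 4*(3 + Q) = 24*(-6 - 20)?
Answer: -1647380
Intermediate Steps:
Q = -159 (Q = -3 + (24*(-6 - 20))/4 = -3 + (24*(-26))/4 = -3 + (¼)*(-624) = -3 - 156 = -159)
(Q + 1307)*(1259 - 2694) = (-159 + 1307)*(1259 - 2694) = 1148*(-1435) = -1647380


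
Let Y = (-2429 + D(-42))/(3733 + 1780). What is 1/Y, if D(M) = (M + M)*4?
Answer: -5513/2765 ≈ -1.9939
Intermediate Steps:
D(M) = 8*M (D(M) = (2*M)*4 = 8*M)
Y = -2765/5513 (Y = (-2429 + 8*(-42))/(3733 + 1780) = (-2429 - 336)/5513 = -2765*1/5513 = -2765/5513 ≈ -0.50154)
1/Y = 1/(-2765/5513) = -5513/2765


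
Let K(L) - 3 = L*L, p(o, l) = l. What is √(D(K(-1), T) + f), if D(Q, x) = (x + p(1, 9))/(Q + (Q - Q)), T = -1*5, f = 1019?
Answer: 2*√255 ≈ 31.937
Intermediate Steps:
T = -5
K(L) = 3 + L² (K(L) = 3 + L*L = 3 + L²)
D(Q, x) = (9 + x)/Q (D(Q, x) = (x + 9)/(Q + (Q - Q)) = (9 + x)/(Q + 0) = (9 + x)/Q)
√(D(K(-1), T) + f) = √((9 - 5)/(3 + (-1)²) + 1019) = √(4/(3 + 1) + 1019) = √(4/4 + 1019) = √((¼)*4 + 1019) = √(1 + 1019) = √1020 = 2*√255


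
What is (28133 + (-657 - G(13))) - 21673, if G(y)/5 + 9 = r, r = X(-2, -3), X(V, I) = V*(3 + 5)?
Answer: 5928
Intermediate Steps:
X(V, I) = 8*V (X(V, I) = V*8 = 8*V)
r = -16 (r = 8*(-2) = -16)
G(y) = -125 (G(y) = -45 + 5*(-16) = -45 - 80 = -125)
(28133 + (-657 - G(13))) - 21673 = (28133 + (-657 - 1*(-125))) - 21673 = (28133 + (-657 + 125)) - 21673 = (28133 - 532) - 21673 = 27601 - 21673 = 5928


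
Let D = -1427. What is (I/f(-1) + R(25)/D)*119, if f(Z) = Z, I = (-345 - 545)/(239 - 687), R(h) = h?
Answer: -10890455/45664 ≈ -238.49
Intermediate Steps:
I = 445/224 (I = -890/(-448) = -890*(-1/448) = 445/224 ≈ 1.9866)
(I/f(-1) + R(25)/D)*119 = ((445/224)/(-1) + 25/(-1427))*119 = ((445/224)*(-1) + 25*(-1/1427))*119 = (-445/224 - 25/1427)*119 = -640615/319648*119 = -10890455/45664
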